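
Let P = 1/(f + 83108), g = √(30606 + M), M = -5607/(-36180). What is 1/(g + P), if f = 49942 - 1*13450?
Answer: -24039600/87996862887543799 + 1430416000*√123651926715/87996862887543799 ≈ 0.0057160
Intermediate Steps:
M = 623/4020 (M = -5607*(-1/36180) = 623/4020 ≈ 0.15498)
g = √123651926715/2010 (g = √(30606 + 623/4020) = √(123036743/4020) = √123651926715/2010 ≈ 174.95)
f = 36492 (f = 49942 - 13450 = 36492)
P = 1/119600 (P = 1/(36492 + 83108) = 1/119600 ≈ 8.3612e-6)
1/(g + P) = 1/(√123651926715/2010 + 1/119600) = 1/(1/119600 + √123651926715/2010)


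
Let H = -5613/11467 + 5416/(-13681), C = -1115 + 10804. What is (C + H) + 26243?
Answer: 5636874233439/156880027 ≈ 35931.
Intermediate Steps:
C = 9689
H = -138896725/156880027 (H = -5613*1/11467 + 5416*(-1/13681) = -5613/11467 - 5416/13681 = -138896725/156880027 ≈ -0.88537)
(C + H) + 26243 = (9689 - 138896725/156880027) + 26243 = 1519871684878/156880027 + 26243 = 5636874233439/156880027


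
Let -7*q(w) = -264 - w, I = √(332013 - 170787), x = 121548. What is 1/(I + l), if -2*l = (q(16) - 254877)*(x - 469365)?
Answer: -59091093886/2618818032483049720779 - 52*√106/2618818032483049720779 ≈ -2.2564e-11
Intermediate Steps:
I = 39*√106 (I = √161226 = 39*√106 ≈ 401.53)
q(w) = 264/7 + w/7 (q(w) = -(-264 - w)/7 = 264/7 + w/7)
l = -88636640829/2 (l = -((264/7 + (⅐)*16) - 254877)*(121548 - 469365)/2 = -((264/7 + 16/7) - 254877)*(-347817)/2 = -(40 - 254877)*(-347817)/2 = -(-254837)*(-347817)/2 = -½*88636640829 = -88636640829/2 ≈ -4.4318e+10)
1/(I + l) = 1/(39*√106 - 88636640829/2) = 1/(-88636640829/2 + 39*√106)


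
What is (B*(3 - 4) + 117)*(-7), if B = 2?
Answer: -805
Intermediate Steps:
(B*(3 - 4) + 117)*(-7) = (2*(3 - 4) + 117)*(-7) = (2*(-1) + 117)*(-7) = (-2 + 117)*(-7) = 115*(-7) = -805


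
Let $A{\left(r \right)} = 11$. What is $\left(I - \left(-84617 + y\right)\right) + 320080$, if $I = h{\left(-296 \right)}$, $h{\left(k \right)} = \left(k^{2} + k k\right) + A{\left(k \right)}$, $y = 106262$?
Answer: $473678$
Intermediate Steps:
$h{\left(k \right)} = 11 + 2 k^{2}$ ($h{\left(k \right)} = \left(k^{2} + k k\right) + 11 = \left(k^{2} + k^{2}\right) + 11 = 2 k^{2} + 11 = 11 + 2 k^{2}$)
$I = 175243$ ($I = 11 + 2 \left(-296\right)^{2} = 11 + 2 \cdot 87616 = 11 + 175232 = 175243$)
$\left(I - \left(-84617 + y\right)\right) + 320080 = \left(175243 + \left(84617 - 106262\right)\right) + 320080 = \left(175243 - 21645\right) + 320080 = 153598 + 320080 = 473678$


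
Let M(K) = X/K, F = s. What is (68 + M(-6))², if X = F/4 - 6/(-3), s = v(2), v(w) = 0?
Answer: 41209/9 ≈ 4578.8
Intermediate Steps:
s = 0
F = 0
X = 2 (X = 0/4 - 6/(-3) = 0*(¼) - 6*(-⅓) = 0 + 2 = 2)
M(K) = 2/K
(68 + M(-6))² = (68 + 2/(-6))² = (68 + 2*(-⅙))² = (68 - ⅓)² = (203/3)² = 41209/9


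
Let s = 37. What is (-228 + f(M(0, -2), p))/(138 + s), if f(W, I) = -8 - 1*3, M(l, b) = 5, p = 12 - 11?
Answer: -239/175 ≈ -1.3657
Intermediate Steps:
p = 1
f(W, I) = -11 (f(W, I) = -8 - 3 = -11)
(-228 + f(M(0, -2), p))/(138 + s) = (-228 - 11)/(138 + 37) = -239/175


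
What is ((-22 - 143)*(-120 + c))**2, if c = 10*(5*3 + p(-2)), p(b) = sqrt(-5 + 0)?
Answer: 10890000 + 16335000*I*sqrt(5) ≈ 1.089e+7 + 3.6526e+7*I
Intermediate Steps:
p(b) = I*sqrt(5) (p(b) = sqrt(-5) = I*sqrt(5))
c = 150 + 10*I*sqrt(5) (c = 10*(5*3 + I*sqrt(5)) = 10*(15 + I*sqrt(5)) = 150 + 10*I*sqrt(5) ≈ 150.0 + 22.361*I)
((-22 - 143)*(-120 + c))**2 = ((-22 - 143)*(-120 + (150 + 10*I*sqrt(5))))**2 = (-165*(30 + 10*I*sqrt(5)))**2 = (-4950 - 1650*I*sqrt(5))**2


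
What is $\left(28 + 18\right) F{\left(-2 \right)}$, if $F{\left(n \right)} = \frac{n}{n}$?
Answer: $46$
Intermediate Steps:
$F{\left(n \right)} = 1$
$\left(28 + 18\right) F{\left(-2 \right)} = \left(28 + 18\right) 1 = 46 \cdot 1 = 46$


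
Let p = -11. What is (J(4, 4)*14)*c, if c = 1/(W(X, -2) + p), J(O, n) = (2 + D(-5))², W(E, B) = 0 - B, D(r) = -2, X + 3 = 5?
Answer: 0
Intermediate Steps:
X = 2 (X = -3 + 5 = 2)
W(E, B) = -B
J(O, n) = 0 (J(O, n) = (2 - 2)² = 0² = 0)
c = -⅑ (c = 1/(-1*(-2) - 11) = 1/(2 - 11) = 1/(-9) = -⅑ ≈ -0.11111)
(J(4, 4)*14)*c = (0*14)*(-⅑) = 0*(-⅑) = 0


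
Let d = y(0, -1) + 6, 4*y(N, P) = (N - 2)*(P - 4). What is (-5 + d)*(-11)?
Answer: -77/2 ≈ -38.500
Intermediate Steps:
y(N, P) = (-4 + P)*(-2 + N)/4 (y(N, P) = ((N - 2)*(P - 4))/4 = ((-2 + N)*(-4 + P))/4 = ((-4 + P)*(-2 + N))/4 = (-4 + P)*(-2 + N)/4)
d = 17/2 (d = (2 - 1*0 - ½*(-1) + (¼)*0*(-1)) + 6 = (2 + 0 + ½ + 0) + 6 = 5/2 + 6 = 17/2 ≈ 8.5000)
(-5 + d)*(-11) = (-5 + 17/2)*(-11) = (7/2)*(-11) = -77/2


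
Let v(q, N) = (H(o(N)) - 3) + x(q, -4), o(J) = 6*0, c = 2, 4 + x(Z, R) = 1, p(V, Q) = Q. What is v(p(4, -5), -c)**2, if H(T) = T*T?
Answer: 36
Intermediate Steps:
x(Z, R) = -3 (x(Z, R) = -4 + 1 = -3)
o(J) = 0
H(T) = T**2
v(q, N) = -6 (v(q, N) = (0**2 - 3) - 3 = (0 - 3) - 3 = -3 - 3 = -6)
v(p(4, -5), -c)**2 = (-6)**2 = 36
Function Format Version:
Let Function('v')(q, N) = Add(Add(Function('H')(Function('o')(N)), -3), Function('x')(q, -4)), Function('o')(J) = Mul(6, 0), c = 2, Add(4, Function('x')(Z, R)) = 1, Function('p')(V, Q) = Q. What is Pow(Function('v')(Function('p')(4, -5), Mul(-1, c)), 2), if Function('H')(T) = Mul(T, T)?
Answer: 36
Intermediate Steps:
Function('x')(Z, R) = -3 (Function('x')(Z, R) = Add(-4, 1) = -3)
Function('o')(J) = 0
Function('H')(T) = Pow(T, 2)
Function('v')(q, N) = -6 (Function('v')(q, N) = Add(Add(Pow(0, 2), -3), -3) = Add(Add(0, -3), -3) = Add(-3, -3) = -6)
Pow(Function('v')(Function('p')(4, -5), Mul(-1, c)), 2) = Pow(-6, 2) = 36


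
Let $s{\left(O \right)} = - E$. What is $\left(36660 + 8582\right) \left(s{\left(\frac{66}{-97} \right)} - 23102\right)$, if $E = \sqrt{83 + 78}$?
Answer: $-1045180684 - 45242 \sqrt{161} \approx -1.0458 \cdot 10^{9}$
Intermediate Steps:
$E = \sqrt{161} \approx 12.689$
$s{\left(O \right)} = - \sqrt{161}$
$\left(36660 + 8582\right) \left(s{\left(\frac{66}{-97} \right)} - 23102\right) = \left(36660 + 8582\right) \left(- \sqrt{161} - 23102\right) = 45242 \left(-23102 - \sqrt{161}\right) = -1045180684 - 45242 \sqrt{161}$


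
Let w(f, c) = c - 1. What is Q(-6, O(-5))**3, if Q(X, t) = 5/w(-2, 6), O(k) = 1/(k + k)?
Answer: 1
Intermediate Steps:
O(k) = 1/(2*k)
w(f, c) = -1 + c
Q(X, t) = 1 (Q(X, t) = 5/(-1 + 6) = 5/5 = 5*(1/5) = 1)
Q(-6, O(-5))**3 = 1**3 = 1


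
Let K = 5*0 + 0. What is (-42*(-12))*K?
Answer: 0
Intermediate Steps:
K = 0 (K = 0 + 0 = 0)
(-42*(-12))*K = -42*(-12)*0 = 504*0 = 0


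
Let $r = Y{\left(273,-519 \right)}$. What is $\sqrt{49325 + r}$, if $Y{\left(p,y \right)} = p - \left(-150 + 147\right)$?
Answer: $\sqrt{49601} \approx 222.71$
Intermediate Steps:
$Y{\left(p,y \right)} = 3 + p$ ($Y{\left(p,y \right)} = p - -3 = p + 3 = 3 + p$)
$r = 276$ ($r = 3 + 273 = 276$)
$\sqrt{49325 + r} = \sqrt{49325 + 276} = \sqrt{49601}$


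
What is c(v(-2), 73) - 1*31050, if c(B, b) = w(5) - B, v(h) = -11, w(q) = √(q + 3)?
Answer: -31039 + 2*√2 ≈ -31036.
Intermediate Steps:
w(q) = √(3 + q)
c(B, b) = -B + 2*√2 (c(B, b) = √(3 + 5) - B = √8 - B = 2*√2 - B = -B + 2*√2)
c(v(-2), 73) - 1*31050 = (-1*(-11) + 2*√2) - 1*31050 = (11 + 2*√2) - 31050 = -31039 + 2*√2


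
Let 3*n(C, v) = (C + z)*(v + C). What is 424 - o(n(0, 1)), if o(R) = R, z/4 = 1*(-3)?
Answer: 428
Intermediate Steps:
z = -12 (z = 4*(1*(-3)) = 4*(-3) = -12)
n(C, v) = (-12 + C)*(C + v)/3 (n(C, v) = ((C - 12)*(v + C))/3 = ((-12 + C)*(C + v))/3 = (-12 + C)*(C + v)/3)
424 - o(n(0, 1)) = 424 - (-4*0 - 4*1 + (1/3)*0**2 + (1/3)*0*1) = 424 - (0 - 4 + (1/3)*0 + 0) = 424 - (0 - 4 + 0 + 0) = 424 - 1*(-4) = 424 + 4 = 428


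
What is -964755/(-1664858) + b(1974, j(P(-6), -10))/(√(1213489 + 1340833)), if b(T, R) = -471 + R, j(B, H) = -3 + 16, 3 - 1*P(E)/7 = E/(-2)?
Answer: 964755/1664858 - 229*√2554322/1277161 ≈ 0.29291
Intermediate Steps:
P(E) = 21 + 7*E/2 (P(E) = 21 - 7*E/(-2) = 21 - 7*E*(-1)/2 = 21 - (-7)*E/2 = 21 + 7*E/2)
j(B, H) = 13
-964755/(-1664858) + b(1974, j(P(-6), -10))/(√(1213489 + 1340833)) = -964755/(-1664858) + (-471 + 13)/(√(1213489 + 1340833)) = -964755*(-1/1664858) - 458*√2554322/2554322 = 964755/1664858 - 229*√2554322/1277161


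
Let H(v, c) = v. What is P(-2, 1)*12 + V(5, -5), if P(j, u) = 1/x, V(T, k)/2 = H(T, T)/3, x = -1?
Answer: -26/3 ≈ -8.6667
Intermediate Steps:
V(T, k) = 2*T/3 (V(T, k) = 2*(T/3) = 2*T/3)
P(j, u) = -1 (P(j, u) = 1/(-1) = -1)
P(-2, 1)*12 + V(5, -5) = -1*12 + (⅔)*5 = -12 + 10/3 = -26/3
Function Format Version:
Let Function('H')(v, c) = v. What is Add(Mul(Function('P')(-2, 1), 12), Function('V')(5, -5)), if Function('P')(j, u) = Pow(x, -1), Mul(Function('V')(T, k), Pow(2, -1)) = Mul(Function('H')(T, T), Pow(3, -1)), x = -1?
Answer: Rational(-26, 3) ≈ -8.6667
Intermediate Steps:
Function('V')(T, k) = Mul(Rational(2, 3), T) (Function('V')(T, k) = Mul(2, Mul(T, Pow(3, -1))) = Mul(2, Mul(T, Rational(1, 3))) = Mul(2, Mul(Rational(1, 3), T)) = Mul(Rational(2, 3), T))
Function('P')(j, u) = -1 (Function('P')(j, u) = Pow(-1, -1) = -1)
Add(Mul(Function('P')(-2, 1), 12), Function('V')(5, -5)) = Add(Mul(-1, 12), Mul(Rational(2, 3), 5)) = Add(-12, Rational(10, 3)) = Rational(-26, 3)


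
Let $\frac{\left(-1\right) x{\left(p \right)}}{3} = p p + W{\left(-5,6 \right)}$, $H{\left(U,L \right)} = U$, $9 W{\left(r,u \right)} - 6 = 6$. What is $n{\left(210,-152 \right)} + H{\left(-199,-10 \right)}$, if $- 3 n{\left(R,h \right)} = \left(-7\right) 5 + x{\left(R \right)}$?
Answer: $43914$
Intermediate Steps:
$W{\left(r,u \right)} = \frac{4}{3}$ ($W{\left(r,u \right)} = \frac{2}{3} + \frac{1}{9} \cdot 6 = \frac{2}{3} + \frac{2}{3} = \frac{4}{3}$)
$x{\left(p \right)} = -4 - 3 p^{2}$ ($x{\left(p \right)} = - 3 \left(p p + \frac{4}{3}\right) = - 3 \left(p^{2} + \frac{4}{3}\right) = - 3 \left(\frac{4}{3} + p^{2}\right) = -4 - 3 p^{2}$)
$n{\left(R,h \right)} = 13 + R^{2}$ ($n{\left(R,h \right)} = - \frac{\left(-7\right) 5 - \left(4 + 3 R^{2}\right)}{3} = - \frac{-35 - \left(4 + 3 R^{2}\right)}{3} = - \frac{-39 - 3 R^{2}}{3} = 13 + R^{2}$)
$n{\left(210,-152 \right)} + H{\left(-199,-10 \right)} = \left(13 + 210^{2}\right) - 199 = \left(13 + 44100\right) - 199 = 44113 - 199 = 43914$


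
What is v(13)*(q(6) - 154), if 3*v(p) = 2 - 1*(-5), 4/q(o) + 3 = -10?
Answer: -14042/39 ≈ -360.05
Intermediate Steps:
q(o) = -4/13 (q(o) = 4/(-3 - 10) = 4/(-13) = 4*(-1/13) = -4/13)
v(p) = 7/3 (v(p) = (2 - 1*(-5))/3 = (2 + 5)/3 = (⅓)*7 = 7/3)
v(13)*(q(6) - 154) = 7*(-4/13 - 154)/3 = (7/3)*(-2006/13) = -14042/39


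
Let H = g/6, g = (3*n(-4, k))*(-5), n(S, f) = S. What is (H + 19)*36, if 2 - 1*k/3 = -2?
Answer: 1044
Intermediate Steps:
k = 12 (k = 6 - 3*(-2) = 6 + 6 = 12)
g = 60 (g = (3*(-4))*(-5) = -12*(-5) = 60)
H = 10 (H = 60/6 = 60*(1/6) = 10)
(H + 19)*36 = (10 + 19)*36 = 29*36 = 1044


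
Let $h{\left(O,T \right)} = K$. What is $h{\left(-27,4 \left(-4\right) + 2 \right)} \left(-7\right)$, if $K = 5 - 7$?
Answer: $14$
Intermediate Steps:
$K = -2$
$h{\left(O,T \right)} = -2$
$h{\left(-27,4 \left(-4\right) + 2 \right)} \left(-7\right) = \left(-2\right) \left(-7\right) = 14$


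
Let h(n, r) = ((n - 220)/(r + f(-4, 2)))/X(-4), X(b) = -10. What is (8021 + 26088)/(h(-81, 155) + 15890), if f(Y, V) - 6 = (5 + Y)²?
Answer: 55256580/25742101 ≈ 2.1465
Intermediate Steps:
f(Y, V) = 6 + (5 + Y)²
h(n, r) = -(-220 + n)/(10*(7 + r)) (h(n, r) = ((n - 220)/(r + (6 + (5 - 4)²)))/(-10) = ((-220 + n)/(r + (6 + 1²)))*(-⅒) = ((-220 + n)/(r + (6 + 1)))*(-⅒) = ((-220 + n)/(r + 7))*(-⅒) = ((-220 + n)/(7 + r))*(-⅒) = -(-220 + n)/(10*(7 + r)))
(8021 + 26088)/(h(-81, 155) + 15890) = (8021 + 26088)/((220 - 1*(-81))/(10*(7 + 155)) + 15890) = 34109/((⅒)*(220 + 81)/162 + 15890) = 34109/((⅒)*(1/162)*301 + 15890) = 34109/(301/1620 + 15890) = 34109/(25742101/1620) = 34109*(1620/25742101) = 55256580/25742101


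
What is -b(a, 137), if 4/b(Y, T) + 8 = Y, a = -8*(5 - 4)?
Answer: ¼ ≈ 0.25000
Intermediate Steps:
a = -8 (a = -8*1 = -8)
b(Y, T) = 4/(-8 + Y)
-b(a, 137) = -4/(-8 - 8) = -4/(-16) = -4*(-1)/16 = -1*(-¼) = ¼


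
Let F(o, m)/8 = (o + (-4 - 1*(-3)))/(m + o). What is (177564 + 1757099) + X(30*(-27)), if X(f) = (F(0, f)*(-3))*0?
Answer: 1934663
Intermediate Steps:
F(o, m) = 8*(-1 + o)/(m + o) (F(o, m) = 8*((o + (-4 - 1*(-3)))/(m + o)) = 8*((o + (-4 + 3))/(m + o)) = 8*((o - 1)/(m + o)) = 8*((-1 + o)/(m + o)) = 8*(-1 + o)/(m + o))
X(f) = 0 (X(f) = ((8*(-1 + 0)/(f + 0))*(-3))*0 = ((8*(-1)/f)*(-3))*0 = (-8/f*(-3))*0 = (24/f)*0 = 0)
(177564 + 1757099) + X(30*(-27)) = (177564 + 1757099) + 0 = 1934663 + 0 = 1934663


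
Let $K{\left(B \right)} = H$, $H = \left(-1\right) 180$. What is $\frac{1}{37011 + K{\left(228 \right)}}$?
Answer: $\frac{1}{36831} \approx 2.7151 \cdot 10^{-5}$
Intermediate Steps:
$H = -180$
$K{\left(B \right)} = -180$
$\frac{1}{37011 + K{\left(228 \right)}} = \frac{1}{37011 - 180} = \frac{1}{36831}$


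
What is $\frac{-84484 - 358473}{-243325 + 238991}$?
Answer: $\frac{442957}{4334} \approx 102.21$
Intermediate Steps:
$\frac{-84484 - 358473}{-243325 + 238991} = - \frac{442957}{-4334} = \left(-442957\right) \left(- \frac{1}{4334}\right) = \frac{442957}{4334}$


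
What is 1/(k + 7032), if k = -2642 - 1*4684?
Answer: -1/294 ≈ -0.0034014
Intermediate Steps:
k = -7326 (k = -2642 - 4684 = -7326)
1/(k + 7032) = 1/(-7326 + 7032) = 1/(-294) = -1/294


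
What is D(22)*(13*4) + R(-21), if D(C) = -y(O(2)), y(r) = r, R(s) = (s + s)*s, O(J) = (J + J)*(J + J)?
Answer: 50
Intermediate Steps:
O(J) = 4*J**2 (O(J) = (2*J)*(2*J) = 4*J**2)
R(s) = 2*s**2 (R(s) = (2*s)*s = 2*s**2)
D(C) = -16 (D(C) = -4*2**2 = -4*4 = -1*16 = -16)
D(22)*(13*4) + R(-21) = -208*4 + 2*(-21)**2 = -16*52 + 2*441 = -832 + 882 = 50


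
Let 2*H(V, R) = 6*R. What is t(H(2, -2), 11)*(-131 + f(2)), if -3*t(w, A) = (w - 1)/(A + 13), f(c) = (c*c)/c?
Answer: -301/24 ≈ -12.542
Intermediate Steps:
f(c) = c (f(c) = c²/c = c)
H(V, R) = 3*R (H(V, R) = (6*R)/2 = 3*R)
t(w, A) = -(-1 + w)/(3*(13 + A)) (t(w, A) = -(w - 1)/(3*(A + 13)) = -(-1 + w)/(3*(13 + A)))
t(H(2, -2), 11)*(-131 + f(2)) = ((1 - 3*(-2))/(3*(13 + 11)))*(-131 + 2) = ((⅓)*(1 - 1*(-6))/24)*(-129) = ((⅓)*(1/24)*(1 + 6))*(-129) = ((⅓)*(1/24)*7)*(-129) = (7/72)*(-129) = -301/24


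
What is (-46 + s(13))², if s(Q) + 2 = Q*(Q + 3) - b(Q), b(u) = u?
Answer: 21609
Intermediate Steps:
s(Q) = -2 - Q + Q*(3 + Q) (s(Q) = -2 + (Q*(Q + 3) - Q) = -2 + (Q*(3 + Q) - Q) = -2 + (-Q + Q*(3 + Q)) = -2 - Q + Q*(3 + Q))
(-46 + s(13))² = (-46 + (-2 + 13² + 2*13))² = (-46 + (-2 + 169 + 26))² = (-46 + 193)² = 147² = 21609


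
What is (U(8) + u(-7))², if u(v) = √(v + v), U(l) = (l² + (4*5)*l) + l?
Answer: (232 + I*√14)² ≈ 53810.0 + 1736.1*I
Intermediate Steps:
U(l) = l² + 21*l (U(l) = (l² + 20*l) + l = l² + 21*l)
u(v) = √2*√v (u(v) = √(2*v) = √2*√v)
(U(8) + u(-7))² = (8*(21 + 8) + √2*√(-7))² = (8*29 + √2*(I*√7))² = (232 + I*√14)²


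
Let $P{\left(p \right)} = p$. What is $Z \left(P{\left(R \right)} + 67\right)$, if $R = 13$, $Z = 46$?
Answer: $3680$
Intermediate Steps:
$Z \left(P{\left(R \right)} + 67\right) = 46 \left(13 + 67\right) = 46 \cdot 80 = 3680$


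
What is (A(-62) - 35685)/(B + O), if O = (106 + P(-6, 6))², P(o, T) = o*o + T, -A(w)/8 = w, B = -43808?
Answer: 35189/21904 ≈ 1.6065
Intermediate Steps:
A(w) = -8*w
P(o, T) = T + o² (P(o, T) = o² + T = T + o²)
O = 21904 (O = (106 + (6 + (-6)²))² = (106 + (6 + 36))² = (106 + 42)² = 148² = 21904)
(A(-62) - 35685)/(B + O) = (-8*(-62) - 35685)/(-43808 + 21904) = (496 - 35685)/(-21904) = -35189*(-1/21904) = 35189/21904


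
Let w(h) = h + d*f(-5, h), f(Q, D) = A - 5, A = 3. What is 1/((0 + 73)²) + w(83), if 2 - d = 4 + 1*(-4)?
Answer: 420992/5329 ≈ 79.000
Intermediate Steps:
d = 2 (d = 2 - (4 + 1*(-4)) = 2 - (4 - 4) = 2 - 1*0 = 2 + 0 = 2)
f(Q, D) = -2 (f(Q, D) = 3 - 5 = -2)
w(h) = -4 + h (w(h) = h + 2*(-2) = h - 4 = -4 + h)
1/((0 + 73)²) + w(83) = 1/((0 + 73)²) + (-4 + 83) = 1/(73²) + 79 = 1/5329 + 79 = 420992/5329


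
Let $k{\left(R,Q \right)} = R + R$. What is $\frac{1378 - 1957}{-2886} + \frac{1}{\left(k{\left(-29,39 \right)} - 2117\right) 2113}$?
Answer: $\frac{886983613}{4421135550} \approx 0.20062$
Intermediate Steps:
$k{\left(R,Q \right)} = 2 R$
$\frac{1378 - 1957}{-2886} + \frac{1}{\left(k{\left(-29,39 \right)} - 2117\right) 2113} = \frac{1378 - 1957}{-2886} + \frac{1}{\left(2 \left(-29\right) - 2117\right) 2113} = \left(1378 - 1957\right) \left(- \frac{1}{2886}\right) + \frac{1}{-58 - 2117} \cdot \frac{1}{2113} = \left(-579\right) \left(- \frac{1}{2886}\right) + \frac{1}{-2175} \cdot \frac{1}{2113} = \frac{193}{962} - \frac{1}{4595775} = \frac{886983613}{4421135550}$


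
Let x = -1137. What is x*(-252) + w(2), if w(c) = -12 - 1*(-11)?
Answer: 286523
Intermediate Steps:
w(c) = -1 (w(c) = -12 + 11 = -1)
x*(-252) + w(2) = -1137*(-252) - 1 = 286524 - 1 = 286523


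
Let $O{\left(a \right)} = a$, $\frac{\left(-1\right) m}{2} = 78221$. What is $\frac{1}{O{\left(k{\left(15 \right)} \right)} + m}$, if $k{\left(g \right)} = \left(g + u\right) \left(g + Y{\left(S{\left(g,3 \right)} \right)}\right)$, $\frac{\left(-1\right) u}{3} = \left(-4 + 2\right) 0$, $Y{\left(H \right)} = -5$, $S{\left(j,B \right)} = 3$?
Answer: $- \frac{1}{156292} \approx -6.3983 \cdot 10^{-6}$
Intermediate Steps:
$u = 0$ ($u = - 3 \left(-4 + 2\right) 0 = - 3 \left(\left(-2\right) 0\right) = \left(-3\right) 0 = 0$)
$m = -156442$ ($m = \left(-2\right) 78221 = -156442$)
$k{\left(g \right)} = g \left(-5 + g\right)$ ($k{\left(g \right)} = \left(g + 0\right) \left(g - 5\right) = g \left(-5 + g\right)$)
$\frac{1}{O{\left(k{\left(15 \right)} \right)} + m} = \frac{1}{15 \left(-5 + 15\right) - 156442} = \frac{1}{15 \cdot 10 - 156442} = \frac{1}{150 - 156442} = \frac{1}{-156292} = - \frac{1}{156292}$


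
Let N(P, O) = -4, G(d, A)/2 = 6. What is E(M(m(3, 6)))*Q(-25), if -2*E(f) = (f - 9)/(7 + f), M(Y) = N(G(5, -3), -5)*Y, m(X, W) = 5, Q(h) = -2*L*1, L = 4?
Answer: 116/13 ≈ 8.9231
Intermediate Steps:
G(d, A) = 12 (G(d, A) = 2*6 = 12)
Q(h) = -8 (Q(h) = -2*4*1 = -8*1 = -8)
M(Y) = -4*Y
E(f) = -(-9 + f)/(2*(7 + f)) (E(f) = -(f - 9)/(2*(7 + f)) = -(-9 + f)/(2*(7 + f)))
E(M(m(3, 6)))*Q(-25) = ((9 - (-4)*5)/(2*(7 - 4*5)))*(-8) = ((9 - 1*(-20))/(2*(7 - 20)))*(-8) = ((1/2)*(9 + 20)/(-13))*(-8) = ((1/2)*(-1/13)*29)*(-8) = -29/26*(-8) = 116/13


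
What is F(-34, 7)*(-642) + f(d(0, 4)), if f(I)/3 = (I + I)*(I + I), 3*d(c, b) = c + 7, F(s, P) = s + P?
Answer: 52198/3 ≈ 17399.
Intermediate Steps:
F(s, P) = P + s
d(c, b) = 7/3 + c/3 (d(c, b) = (c + 7)/3 = (7 + c)/3 = 7/3 + c/3)
f(I) = 12*I² (f(I) = 3*((I + I)*(I + I)) = 3*((2*I)*(2*I)) = 3*(4*I²) = 12*I²)
F(-34, 7)*(-642) + f(d(0, 4)) = (7 - 34)*(-642) + 12*(7/3 + (⅓)*0)² = -27*(-642) + 12*(7/3 + 0)² = 17334 + 12*(7/3)² = 17334 + 12*(49/9) = 17334 + 196/3 = 52198/3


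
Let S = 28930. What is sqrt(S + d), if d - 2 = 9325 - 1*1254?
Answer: sqrt(37003) ≈ 192.36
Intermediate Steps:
d = 8073 (d = 2 + (9325 - 1*1254) = 2 + (9325 - 1254) = 2 + 8071 = 8073)
sqrt(S + d) = sqrt(28930 + 8073) = sqrt(37003)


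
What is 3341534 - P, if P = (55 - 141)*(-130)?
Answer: 3330354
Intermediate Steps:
P = 11180 (P = -86*(-130) = 11180)
3341534 - P = 3341534 - 1*11180 = 3341534 - 11180 = 3330354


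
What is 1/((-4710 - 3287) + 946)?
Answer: -1/7051 ≈ -0.00014182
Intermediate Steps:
1/((-4710 - 3287) + 946) = 1/(-7997 + 946) = 1/(-7051) = -1/7051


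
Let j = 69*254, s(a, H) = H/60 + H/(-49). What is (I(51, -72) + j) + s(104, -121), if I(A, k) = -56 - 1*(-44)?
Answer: 51492491/2940 ≈ 17514.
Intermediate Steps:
s(a, H) = -11*H/2940 (s(a, H) = H*(1/60) + H*(-1/49) = H/60 - H/49 = -11*H/2940)
I(A, k) = -12 (I(A, k) = -56 + 44 = -12)
j = 17526
(I(51, -72) + j) + s(104, -121) = (-12 + 17526) - 11/2940*(-121) = 17514 + 1331/2940 = 51492491/2940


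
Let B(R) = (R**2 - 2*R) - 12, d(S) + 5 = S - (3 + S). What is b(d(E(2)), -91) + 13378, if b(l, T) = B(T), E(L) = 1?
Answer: 21829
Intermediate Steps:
d(S) = -8 (d(S) = -5 + (S - (3 + S)) = -5 + (S + (-3 - S)) = -5 - 3 = -8)
B(R) = -12 + R**2 - 2*R
b(l, T) = -12 + T**2 - 2*T
b(d(E(2)), -91) + 13378 = (-12 + (-91)**2 - 2*(-91)) + 13378 = (-12 + 8281 + 182) + 13378 = 8451 + 13378 = 21829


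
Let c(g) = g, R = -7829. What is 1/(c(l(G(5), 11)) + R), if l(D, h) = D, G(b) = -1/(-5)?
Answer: -5/39144 ≈ -0.00012773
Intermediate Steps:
G(b) = ⅕ (G(b) = -1*(-⅕) = ⅕)
1/(c(l(G(5), 11)) + R) = 1/(⅕ - 7829) = 1/(-39144/5) = -5/39144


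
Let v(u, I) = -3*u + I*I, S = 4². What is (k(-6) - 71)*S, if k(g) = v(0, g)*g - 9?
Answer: -4736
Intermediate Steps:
S = 16
v(u, I) = I² - 3*u (v(u, I) = -3*u + I² = I² - 3*u)
k(g) = -9 + g³ (k(g) = (g² - 3*0)*g - 9 = (g² + 0)*g - 9 = g²*g - 9 = g³ - 9 = -9 + g³)
(k(-6) - 71)*S = ((-9 + (-6)³) - 71)*16 = ((-9 - 216) - 71)*16 = (-225 - 71)*16 = -296*16 = -4736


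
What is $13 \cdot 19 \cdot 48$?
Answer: $11856$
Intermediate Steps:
$13 \cdot 19 \cdot 48 = 247 \cdot 48 = 11856$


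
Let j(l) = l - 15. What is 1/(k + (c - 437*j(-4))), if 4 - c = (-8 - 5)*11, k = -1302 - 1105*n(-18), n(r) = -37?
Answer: 1/48033 ≈ 2.0819e-5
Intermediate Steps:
j(l) = -15 + l
k = 39583 (k = -1302 - 1105*(-37) = -1302 + 40885 = 39583)
c = 147 (c = 4 - (-8 - 5)*11 = 4 - (-13)*11 = 4 - 1*(-143) = 4 + 143 = 147)
1/(k + (c - 437*j(-4))) = 1/(39583 + (147 - 437*(-15 - 4))) = 1/(39583 + (147 - 437*(-19))) = 1/(39583 + (147 + 8303)) = 1/(39583 + 8450) = 1/48033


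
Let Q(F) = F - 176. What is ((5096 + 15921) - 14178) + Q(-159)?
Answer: 6504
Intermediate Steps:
Q(F) = -176 + F
((5096 + 15921) - 14178) + Q(-159) = ((5096 + 15921) - 14178) + (-176 - 159) = (21017 - 14178) - 335 = 6839 - 335 = 6504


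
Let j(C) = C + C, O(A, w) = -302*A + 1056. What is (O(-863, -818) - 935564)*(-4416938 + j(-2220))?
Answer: 2979487049396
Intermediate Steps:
O(A, w) = 1056 - 302*A
j(C) = 2*C
(O(-863, -818) - 935564)*(-4416938 + j(-2220)) = ((1056 - 302*(-863)) - 935564)*(-4416938 + 2*(-2220)) = ((1056 + 260626) - 935564)*(-4416938 - 4440) = (261682 - 935564)*(-4421378) = -673882*(-4421378) = 2979487049396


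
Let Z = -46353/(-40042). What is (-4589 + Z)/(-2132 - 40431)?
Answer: 183706385/1704307646 ≈ 0.10779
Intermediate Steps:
Z = 46353/40042 (Z = -46353*(-1/40042) = 46353/40042 ≈ 1.1576)
(-4589 + Z)/(-2132 - 40431) = (-4589 + 46353/40042)/(-2132 - 40431) = -183706385/40042/(-42563) = -183706385/40042*(-1/42563) = 183706385/1704307646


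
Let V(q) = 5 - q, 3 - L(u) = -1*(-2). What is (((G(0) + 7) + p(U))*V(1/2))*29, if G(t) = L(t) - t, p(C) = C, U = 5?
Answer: 3393/2 ≈ 1696.5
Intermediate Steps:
L(u) = 1 (L(u) = 3 - (-1)*(-2) = 3 - 1*2 = 3 - 2 = 1)
G(t) = 1 - t
(((G(0) + 7) + p(U))*V(1/2))*29 = ((((1 - 1*0) + 7) + 5)*(5 - 1/2))*29 = ((((1 + 0) + 7) + 5)*(5 - 1*½))*29 = (((1 + 7) + 5)*(5 - ½))*29 = ((8 + 5)*(9/2))*29 = (13*(9/2))*29 = (117/2)*29 = 3393/2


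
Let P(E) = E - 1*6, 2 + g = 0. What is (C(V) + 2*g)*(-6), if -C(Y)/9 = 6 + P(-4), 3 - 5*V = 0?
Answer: -192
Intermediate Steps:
V = ⅗ (V = ⅗ - ⅕*0 = ⅗ + 0 = ⅗ ≈ 0.60000)
g = -2 (g = -2 + 0 = -2)
P(E) = -6 + E (P(E) = E - 6 = -6 + E)
C(Y) = 36 (C(Y) = -9*(6 + (-6 - 4)) = -9*(6 - 10) = -9*(-4) = 36)
(C(V) + 2*g)*(-6) = (36 + 2*(-2))*(-6) = (36 - 4)*(-6) = 32*(-6) = -192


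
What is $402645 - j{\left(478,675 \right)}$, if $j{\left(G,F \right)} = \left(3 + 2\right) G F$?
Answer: $-1210605$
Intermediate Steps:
$j{\left(G,F \right)} = 5 F G$ ($j{\left(G,F \right)} = 5 G F = 5 F G$)
$402645 - j{\left(478,675 \right)} = 402645 - 5 \cdot 675 \cdot 478 = 402645 - 1613250 = -1210605$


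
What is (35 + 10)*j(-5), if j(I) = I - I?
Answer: 0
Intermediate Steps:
j(I) = 0
(35 + 10)*j(-5) = (35 + 10)*0 = 45*0 = 0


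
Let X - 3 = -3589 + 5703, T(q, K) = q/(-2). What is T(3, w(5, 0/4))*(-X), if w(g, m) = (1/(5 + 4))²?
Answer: 6351/2 ≈ 3175.5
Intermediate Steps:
w(g, m) = 1/81 (w(g, m) = (1/9)² = (⅑)² = 1/81)
T(q, K) = -q/2 (T(q, K) = q*(-½) = -q/2)
X = 2117 (X = 3 + (-3589 + 5703) = 3 + 2114 = 2117)
T(3, w(5, 0/4))*(-X) = (-½*3)*(-1*2117) = -3/2*(-2117) = 6351/2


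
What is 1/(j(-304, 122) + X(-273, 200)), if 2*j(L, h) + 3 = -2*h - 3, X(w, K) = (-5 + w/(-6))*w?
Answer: -2/22363 ≈ -8.9433e-5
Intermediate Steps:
X(w, K) = w*(-5 - w/6) (X(w, K) = (-5 + w*(-⅙))*w = (-5 - w/6)*w = w*(-5 - w/6))
j(L, h) = -3 - h (j(L, h) = -3/2 + (-2*h - 3)/2 = -3/2 + (-3 - 2*h)/2 = -3/2 + (-3/2 - h) = -3 - h)
1/(j(-304, 122) + X(-273, 200)) = 1/((-3 - 1*122) - ⅙*(-273)*(30 - 273)) = 1/((-3 - 122) - ⅙*(-273)*(-243)) = 1/(-125 - 22113/2) = 1/(-22363/2) = -2/22363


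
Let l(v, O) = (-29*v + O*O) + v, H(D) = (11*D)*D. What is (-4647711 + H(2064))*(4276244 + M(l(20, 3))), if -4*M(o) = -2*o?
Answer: 361005866999265/2 ≈ 1.8050e+14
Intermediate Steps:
H(D) = 11*D²
l(v, O) = O² - 28*v (l(v, O) = (-29*v + O²) + v = (O² - 29*v) + v = O² - 28*v)
M(o) = o/2 (M(o) = -(-1)*o/2 = o/2)
(-4647711 + H(2064))*(4276244 + M(l(20, 3))) = (-4647711 + 11*2064²)*(4276244 + (3² - 28*20)/2) = (-4647711 + 11*4260096)*(4276244 + (9 - 560)/2) = (-4647711 + 46861056)*(4276244 + (½)*(-551)) = 42213345*(4276244 - 551/2) = 42213345*(8551937/2) = 361005866999265/2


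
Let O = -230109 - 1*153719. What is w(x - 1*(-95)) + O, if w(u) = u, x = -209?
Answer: -383942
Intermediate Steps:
O = -383828 (O = -230109 - 153719 = -383828)
w(x - 1*(-95)) + O = (-209 - 1*(-95)) - 383828 = (-209 + 95) - 383828 = -114 - 383828 = -383942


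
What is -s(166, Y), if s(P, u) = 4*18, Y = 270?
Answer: -72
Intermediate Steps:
s(P, u) = 72
-s(166, Y) = -1*72 = -72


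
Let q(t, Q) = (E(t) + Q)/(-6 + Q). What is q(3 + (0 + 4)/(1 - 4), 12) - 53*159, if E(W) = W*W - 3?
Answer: -227476/27 ≈ -8425.0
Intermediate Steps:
E(W) = -3 + W**2 (E(W) = W**2 - 3 = -3 + W**2)
q(t, Q) = (-3 + Q + t**2)/(-6 + Q) (q(t, Q) = ((-3 + t**2) + Q)/(-6 + Q) = (-3 + Q + t**2)/(-6 + Q))
q(3 + (0 + 4)/(1 - 4), 12) - 53*159 = (-3 + 12 + (3 + (0 + 4)/(1 - 4))**2)/(-6 + 12) - 53*159 = (-3 + 12 + (3 + 4/(-3))**2)/6 - 8427 = (-3 + 12 + (3 + 4*(-1/3))**2)/6 - 8427 = (-3 + 12 + (3 - 4/3)**2)/6 - 8427 = (-3 + 12 + (5/3)**2)/6 - 8427 = (-3 + 12 + 25/9)/6 - 8427 = (1/6)*(106/9) - 8427 = 53/27 - 8427 = -227476/27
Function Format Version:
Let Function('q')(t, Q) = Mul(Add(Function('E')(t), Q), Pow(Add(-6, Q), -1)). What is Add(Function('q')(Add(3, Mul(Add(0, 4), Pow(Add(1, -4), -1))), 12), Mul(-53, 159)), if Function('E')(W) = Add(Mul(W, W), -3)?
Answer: Rational(-227476, 27) ≈ -8425.0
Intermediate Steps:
Function('E')(W) = Add(-3, Pow(W, 2)) (Function('E')(W) = Add(Pow(W, 2), -3) = Add(-3, Pow(W, 2)))
Function('q')(t, Q) = Mul(Pow(Add(-6, Q), -1), Add(-3, Q, Pow(t, 2))) (Function('q')(t, Q) = Mul(Add(Add(-3, Pow(t, 2)), Q), Pow(Add(-6, Q), -1)) = Mul(Add(-3, Q, Pow(t, 2)), Pow(Add(-6, Q), -1)) = Mul(Pow(Add(-6, Q), -1), Add(-3, Q, Pow(t, 2))))
Add(Function('q')(Add(3, Mul(Add(0, 4), Pow(Add(1, -4), -1))), 12), Mul(-53, 159)) = Add(Mul(Pow(Add(-6, 12), -1), Add(-3, 12, Pow(Add(3, Mul(Add(0, 4), Pow(Add(1, -4), -1))), 2))), Mul(-53, 159)) = Add(Mul(Pow(6, -1), Add(-3, 12, Pow(Add(3, Mul(4, Pow(-3, -1))), 2))), -8427) = Add(Mul(Rational(1, 6), Add(-3, 12, Pow(Add(3, Mul(4, Rational(-1, 3))), 2))), -8427) = Add(Mul(Rational(1, 6), Add(-3, 12, Pow(Add(3, Rational(-4, 3)), 2))), -8427) = Add(Mul(Rational(1, 6), Add(-3, 12, Pow(Rational(5, 3), 2))), -8427) = Add(Mul(Rational(1, 6), Add(-3, 12, Rational(25, 9))), -8427) = Add(Mul(Rational(1, 6), Rational(106, 9)), -8427) = Add(Rational(53, 27), -8427) = Rational(-227476, 27)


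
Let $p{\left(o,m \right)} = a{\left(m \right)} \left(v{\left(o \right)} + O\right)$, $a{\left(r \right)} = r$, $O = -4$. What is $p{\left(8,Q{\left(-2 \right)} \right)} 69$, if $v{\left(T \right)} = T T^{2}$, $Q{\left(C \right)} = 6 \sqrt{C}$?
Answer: $210312 i \sqrt{2} \approx 2.9743 \cdot 10^{5} i$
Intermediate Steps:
$v{\left(T \right)} = T^{3}$
$p{\left(o,m \right)} = m \left(-4 + o^{3}\right)$ ($p{\left(o,m \right)} = m \left(o^{3} - 4\right) = m \left(-4 + o^{3}\right)$)
$p{\left(8,Q{\left(-2 \right)} \right)} 69 = 6 \sqrt{-2} \left(-4 + 8^{3}\right) 69 = 6 i \sqrt{2} \left(-4 + 512\right) 69 = 6 i \sqrt{2} \cdot 508 \cdot 69 = 3048 i \sqrt{2} \cdot 69 = 210312 i \sqrt{2}$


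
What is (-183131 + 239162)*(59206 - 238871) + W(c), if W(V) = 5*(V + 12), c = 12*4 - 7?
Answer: -10066809350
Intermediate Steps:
c = 41 (c = 48 - 7 = 41)
W(V) = 60 + 5*V (W(V) = 5*(12 + V) = 60 + 5*V)
(-183131 + 239162)*(59206 - 238871) + W(c) = (-183131 + 239162)*(59206 - 238871) + (60 + 5*41) = 56031*(-179665) + (60 + 205) = -10066809615 + 265 = -10066809350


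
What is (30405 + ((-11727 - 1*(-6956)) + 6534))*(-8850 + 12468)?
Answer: 116383824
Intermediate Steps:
(30405 + ((-11727 - 1*(-6956)) + 6534))*(-8850 + 12468) = (30405 + ((-11727 + 6956) + 6534))*3618 = (30405 + (-4771 + 6534))*3618 = (30405 + 1763)*3618 = 32168*3618 = 116383824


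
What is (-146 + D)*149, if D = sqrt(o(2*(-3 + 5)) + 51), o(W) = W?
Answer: -21754 + 149*sqrt(55) ≈ -20649.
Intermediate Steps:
D = sqrt(55) (D = sqrt(2*(-3 + 5) + 51) = sqrt(2*2 + 51) = sqrt(4 + 51) = sqrt(55) ≈ 7.4162)
(-146 + D)*149 = (-146 + sqrt(55))*149 = -21754 + 149*sqrt(55)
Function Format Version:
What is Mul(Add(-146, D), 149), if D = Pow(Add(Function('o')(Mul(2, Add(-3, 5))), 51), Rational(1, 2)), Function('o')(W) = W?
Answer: Add(-21754, Mul(149, Pow(55, Rational(1, 2)))) ≈ -20649.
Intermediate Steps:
D = Pow(55, Rational(1, 2)) (D = Pow(Add(Mul(2, Add(-3, 5)), 51), Rational(1, 2)) = Pow(Add(Mul(2, 2), 51), Rational(1, 2)) = Pow(Add(4, 51), Rational(1, 2)) = Pow(55, Rational(1, 2)) ≈ 7.4162)
Mul(Add(-146, D), 149) = Mul(Add(-146, Pow(55, Rational(1, 2))), 149) = Add(-21754, Mul(149, Pow(55, Rational(1, 2))))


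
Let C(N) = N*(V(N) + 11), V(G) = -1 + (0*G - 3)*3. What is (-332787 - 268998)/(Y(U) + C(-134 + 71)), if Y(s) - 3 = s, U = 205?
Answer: -120357/29 ≈ -4150.2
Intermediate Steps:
Y(s) = 3 + s
V(G) = -10 (V(G) = -1 + (0 - 3)*3 = -1 - 3*3 = -1 - 9 = -10)
C(N) = N (C(N) = N*(-10 + 11) = N*1 = N)
(-332787 - 268998)/(Y(U) + C(-134 + 71)) = (-332787 - 268998)/((3 + 205) + (-134 + 71)) = -601785/(208 - 63) = -601785/145 = -601785*1/145 = -120357/29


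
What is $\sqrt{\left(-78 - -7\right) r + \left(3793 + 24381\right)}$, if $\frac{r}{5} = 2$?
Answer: $2 \sqrt{6866} \approx 165.72$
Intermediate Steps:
$r = 10$ ($r = 5 \cdot 2 = 10$)
$\sqrt{\left(-78 - -7\right) r + \left(3793 + 24381\right)} = \sqrt{\left(-78 - -7\right) 10 + \left(3793 + 24381\right)} = \sqrt{\left(-78 + \left(-32 + 39\right)\right) 10 + 28174} = \sqrt{\left(-78 + 7\right) 10 + 28174} = \sqrt{\left(-71\right) 10 + 28174} = \sqrt{-710 + 28174} = \sqrt{27464} = 2 \sqrt{6866}$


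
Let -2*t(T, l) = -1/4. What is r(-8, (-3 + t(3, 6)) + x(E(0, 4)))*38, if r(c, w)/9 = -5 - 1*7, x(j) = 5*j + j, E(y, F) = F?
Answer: -4104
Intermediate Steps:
t(T, l) = ⅛ (t(T, l) = -(-1)/(2*4) = -½*(-¼) = ⅛)
x(j) = 6*j
r(c, w) = -108 (r(c, w) = 9*(-5 - 1*7) = 9*(-5 - 7) = 9*(-12) = -108)
r(-8, (-3 + t(3, 6)) + x(E(0, 4)))*38 = -108*38 = -4104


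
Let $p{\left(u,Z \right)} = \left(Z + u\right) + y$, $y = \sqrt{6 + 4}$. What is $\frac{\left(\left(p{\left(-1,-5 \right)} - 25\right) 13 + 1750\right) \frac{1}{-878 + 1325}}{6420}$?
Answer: $\frac{449}{956580} + \frac{13 \sqrt{10}}{2869740} \approx 0.00048371$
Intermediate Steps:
$y = \sqrt{10} \approx 3.1623$
$p{\left(u,Z \right)} = Z + u + \sqrt{10}$ ($p{\left(u,Z \right)} = \left(Z + u\right) + \sqrt{10} = Z + u + \sqrt{10}$)
$\frac{\left(\left(p{\left(-1,-5 \right)} - 25\right) 13 + 1750\right) \frac{1}{-878 + 1325}}{6420} = \frac{\left(\left(\left(-5 - 1 + \sqrt{10}\right) - 25\right) 13 + 1750\right) \frac{1}{-878 + 1325}}{6420} = \frac{\left(\left(-6 + \sqrt{10}\right) - 25\right) 13 + 1750}{447} \cdot \frac{1}{6420} = \left(\left(-31 + \sqrt{10}\right) 13 + 1750\right) \frac{1}{447} \cdot \frac{1}{6420} = \left(\left(-403 + 13 \sqrt{10}\right) + 1750\right) \frac{1}{447} \cdot \frac{1}{6420} = \left(1347 + 13 \sqrt{10}\right) \frac{1}{447} \cdot \frac{1}{6420} = \left(\frac{449}{149} + \frac{13 \sqrt{10}}{447}\right) \frac{1}{6420} = \frac{449}{956580} + \frac{13 \sqrt{10}}{2869740}$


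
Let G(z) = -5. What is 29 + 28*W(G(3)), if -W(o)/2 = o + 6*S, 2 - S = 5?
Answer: 1317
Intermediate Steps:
S = -3 (S = 2 - 1*5 = 2 - 5 = -3)
W(o) = 36 - 2*o (W(o) = -2*(o + 6*(-3)) = -2*(o - 18) = -2*(-18 + o) = 36 - 2*o)
29 + 28*W(G(3)) = 29 + 28*(36 - 2*(-5)) = 29 + 28*(36 + 10) = 29 + 28*46 = 29 + 1288 = 1317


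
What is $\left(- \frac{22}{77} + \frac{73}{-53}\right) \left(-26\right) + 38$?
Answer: $\frac{30140}{371} \approx 81.24$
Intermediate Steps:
$\left(- \frac{22}{77} + \frac{73}{-53}\right) \left(-26\right) + 38 = \left(\left(-22\right) \frac{1}{77} + 73 \left(- \frac{1}{53}\right)\right) \left(-26\right) + 38 = \left(- \frac{2}{7} - \frac{73}{53}\right) \left(-26\right) + 38 = \left(- \frac{617}{371}\right) \left(-26\right) + 38 = \frac{16042}{371} + 38 = \frac{30140}{371}$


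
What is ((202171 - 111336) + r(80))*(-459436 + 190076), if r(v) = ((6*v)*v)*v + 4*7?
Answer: -851948777680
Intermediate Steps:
r(v) = 28 + 6*v³ (r(v) = (6*v²)*v + 28 = 6*v³ + 28 = 28 + 6*v³)
((202171 - 111336) + r(80))*(-459436 + 190076) = ((202171 - 111336) + (28 + 6*80³))*(-459436 + 190076) = (90835 + (28 + 6*512000))*(-269360) = (90835 + (28 + 3072000))*(-269360) = (90835 + 3072028)*(-269360) = 3162863*(-269360) = -851948777680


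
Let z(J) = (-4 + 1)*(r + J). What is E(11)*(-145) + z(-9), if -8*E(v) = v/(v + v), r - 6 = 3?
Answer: 145/16 ≈ 9.0625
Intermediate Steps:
r = 9 (r = 6 + 3 = 9)
z(J) = -27 - 3*J (z(J) = (-4 + 1)*(9 + J) = -3*(9 + J) = -27 - 3*J)
E(v) = -1/16 (E(v) = -v/(8*(v + v)) = -v/(8*(2*v)) = -v*1/(2*v)/8 = -⅛*½ = -1/16)
E(11)*(-145) + z(-9) = -1/16*(-145) + (-27 - 3*(-9)) = 145/16 + (-27 + 27) = 145/16 + 0 = 145/16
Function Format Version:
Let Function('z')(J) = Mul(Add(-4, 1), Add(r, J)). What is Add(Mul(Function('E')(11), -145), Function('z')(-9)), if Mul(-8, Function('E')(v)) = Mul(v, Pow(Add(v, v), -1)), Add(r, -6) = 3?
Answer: Rational(145, 16) ≈ 9.0625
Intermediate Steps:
r = 9 (r = Add(6, 3) = 9)
Function('z')(J) = Add(-27, Mul(-3, J)) (Function('z')(J) = Mul(Add(-4, 1), Add(9, J)) = Mul(-3, Add(9, J)) = Add(-27, Mul(-3, J)))
Function('E')(v) = Rational(-1, 16) (Function('E')(v) = Mul(Rational(-1, 8), Mul(v, Pow(Add(v, v), -1))) = Mul(Rational(-1, 8), Mul(v, Pow(Mul(2, v), -1))) = Mul(Rational(-1, 8), Mul(v, Mul(Rational(1, 2), Pow(v, -1)))) = Mul(Rational(-1, 8), Rational(1, 2)) = Rational(-1, 16))
Add(Mul(Function('E')(11), -145), Function('z')(-9)) = Add(Mul(Rational(-1, 16), -145), Add(-27, Mul(-3, -9))) = Add(Rational(145, 16), Add(-27, 27)) = Add(Rational(145, 16), 0) = Rational(145, 16)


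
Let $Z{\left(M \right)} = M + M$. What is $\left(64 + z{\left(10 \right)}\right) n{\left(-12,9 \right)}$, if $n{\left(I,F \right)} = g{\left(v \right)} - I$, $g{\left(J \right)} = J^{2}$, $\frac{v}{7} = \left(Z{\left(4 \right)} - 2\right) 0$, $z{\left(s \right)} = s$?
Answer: $888$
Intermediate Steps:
$Z{\left(M \right)} = 2 M$
$v = 0$ ($v = 7 \left(2 \cdot 4 - 2\right) 0 = 7 \left(8 - 2\right) 0 = 7 \cdot 6 \cdot 0 = 7 \cdot 0 = 0$)
$n{\left(I,F \right)} = - I$ ($n{\left(I,F \right)} = 0^{2} - I = 0 - I = - I$)
$\left(64 + z{\left(10 \right)}\right) n{\left(-12,9 \right)} = \left(64 + 10\right) \left(\left(-1\right) \left(-12\right)\right) = 74 \cdot 12 = 888$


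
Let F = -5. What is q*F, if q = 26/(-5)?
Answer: 26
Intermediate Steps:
q = -26/5 (q = 26*(-1/5) = -26/5 ≈ -5.2000)
q*F = -26/5*(-5) = 26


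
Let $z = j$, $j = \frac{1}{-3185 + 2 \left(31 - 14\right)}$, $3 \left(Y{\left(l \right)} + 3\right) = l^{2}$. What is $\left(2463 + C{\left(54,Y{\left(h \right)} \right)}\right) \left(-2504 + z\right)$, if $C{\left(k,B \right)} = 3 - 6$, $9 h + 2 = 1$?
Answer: $- \frac{19409658300}{3151} \approx -6.1598 \cdot 10^{6}$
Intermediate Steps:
$h = - \frac{1}{9}$ ($h = - \frac{2}{9} + \frac{1}{9} \cdot 1 = - \frac{2}{9} + \frac{1}{9} = - \frac{1}{9} \approx -0.11111$)
$Y{\left(l \right)} = -3 + \frac{l^{2}}{3}$
$j = - \frac{1}{3151}$ ($j = \frac{1}{-3185 + 2 \cdot 17} = \frac{1}{-3185 + 34} = \frac{1}{-3151} = - \frac{1}{3151} \approx -0.00031736$)
$z = - \frac{1}{3151} \approx -0.00031736$
$C{\left(k,B \right)} = -3$ ($C{\left(k,B \right)} = 3 - 6 = -3$)
$\left(2463 + C{\left(54,Y{\left(h \right)} \right)}\right) \left(-2504 + z\right) = \left(2463 - 3\right) \left(-2504 - \frac{1}{3151}\right) = 2460 \left(- \frac{7890105}{3151}\right) = - \frac{19409658300}{3151}$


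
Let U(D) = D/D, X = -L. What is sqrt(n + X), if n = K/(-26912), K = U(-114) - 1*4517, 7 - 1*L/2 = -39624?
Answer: 3*I*sqrt(118505246)/116 ≈ 281.53*I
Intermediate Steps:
L = 79262 (L = 14 - 2*(-39624) = 14 + 79248 = 79262)
X = -79262 (X = -1*79262 = -79262)
U(D) = 1
K = -4516 (K = 1 - 1*4517 = 1 - 4517 = -4516)
n = 1129/6728 (n = -4516/(-26912) = -4516*(-1/26912) = 1129/6728 ≈ 0.16781)
sqrt(n + X) = sqrt(1129/6728 - 79262) = sqrt(-533273607/6728) = 3*I*sqrt(118505246)/116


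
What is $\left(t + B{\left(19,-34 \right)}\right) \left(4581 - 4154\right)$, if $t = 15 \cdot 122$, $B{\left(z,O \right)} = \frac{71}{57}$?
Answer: $\frac{44570687}{57} \approx 7.8194 \cdot 10^{5}$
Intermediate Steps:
$B{\left(z,O \right)} = \frac{71}{57}$ ($B{\left(z,O \right)} = 71 \cdot \frac{1}{57} = \frac{71}{57}$)
$t = 1830$
$\left(t + B{\left(19,-34 \right)}\right) \left(4581 - 4154\right) = \left(1830 + \frac{71}{57}\right) \left(4581 - 4154\right) = \frac{104381}{57} \cdot 427 = \frac{44570687}{57}$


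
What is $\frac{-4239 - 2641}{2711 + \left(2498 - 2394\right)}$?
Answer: $- \frac{1376}{563} \approx -2.444$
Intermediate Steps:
$\frac{-4239 - 2641}{2711 + \left(2498 - 2394\right)} = - \frac{6880}{2711 + \left(2498 - 2394\right)} = - \frac{6880}{2711 + 104} = - \frac{6880}{2815} = \left(-6880\right) \frac{1}{2815} = - \frac{1376}{563}$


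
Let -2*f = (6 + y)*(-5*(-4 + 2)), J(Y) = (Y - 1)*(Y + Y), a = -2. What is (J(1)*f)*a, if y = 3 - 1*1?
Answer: 0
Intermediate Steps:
J(Y) = 2*Y*(-1 + Y) (J(Y) = (-1 + Y)*(2*Y) = 2*Y*(-1 + Y))
y = 2 (y = 3 - 1 = 2)
f = -40 (f = -(6 + 2)*(-5*(-4 + 2))/2 = -4*(-5*(-2)) = -4*10 = -½*80 = -40)
(J(1)*f)*a = ((2*1*(-1 + 1))*(-40))*(-2) = ((2*1*0)*(-40))*(-2) = (0*(-40))*(-2) = 0*(-2) = 0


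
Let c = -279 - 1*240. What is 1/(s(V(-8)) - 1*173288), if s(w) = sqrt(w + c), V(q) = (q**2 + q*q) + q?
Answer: -173288/30028731343 - I*sqrt(399)/30028731343 ≈ -5.7707e-6 - 6.652e-10*I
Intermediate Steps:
V(q) = q + 2*q**2 (V(q) = (q**2 + q**2) + q = 2*q**2 + q = q + 2*q**2)
c = -519 (c = -279 - 240 = -519)
s(w) = sqrt(-519 + w) (s(w) = sqrt(w - 519) = sqrt(-519 + w))
1/(s(V(-8)) - 1*173288) = 1/(sqrt(-519 - 8*(1 + 2*(-8))) - 1*173288) = 1/(sqrt(-519 - 8*(1 - 16)) - 173288) = 1/(sqrt(-519 - 8*(-15)) - 173288) = 1/(sqrt(-519 + 120) - 173288) = 1/(sqrt(-399) - 173288) = 1/(I*sqrt(399) - 173288) = 1/(-173288 + I*sqrt(399))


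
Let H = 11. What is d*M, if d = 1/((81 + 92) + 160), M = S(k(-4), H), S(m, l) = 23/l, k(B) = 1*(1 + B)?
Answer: 23/3663 ≈ 0.0062790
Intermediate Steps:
k(B) = 1 + B
M = 23/11 ≈ 2.0909
d = 1/333 (d = 1/(173 + 160) = 1/333 ≈ 0.0030030)
d*M = (1/333)*(23/11) = 23/3663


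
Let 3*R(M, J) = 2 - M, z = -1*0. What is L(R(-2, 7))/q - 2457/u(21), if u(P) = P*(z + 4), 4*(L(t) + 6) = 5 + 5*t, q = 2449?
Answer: -214909/7347 ≈ -29.251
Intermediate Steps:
z = 0
R(M, J) = ⅔ - M/3 (R(M, J) = (2 - M)/3 = ⅔ - M/3)
L(t) = -19/4 + 5*t/4 (L(t) = -6 + (5 + 5*t)/4 = -6 + (5/4 + 5*t/4) = -19/4 + 5*t/4)
u(P) = 4*P (u(P) = P*(0 + 4) = P*4 = 4*P)
L(R(-2, 7))/q - 2457/u(21) = (-19/4 + 5*(⅔ - ⅓*(-2))/4)/2449 - 2457/(4*21) = (-19/4 + 5*(⅔ + ⅔)/4)*(1/2449) - 2457/84 = (-19/4 + (5/4)*(4/3))*(1/2449) - 2457*1/84 = (-19/4 + 5/3)*(1/2449) - 117/4 = -37/12*1/2449 - 117/4 = -37/29388 - 117/4 = -214909/7347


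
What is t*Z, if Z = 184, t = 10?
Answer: 1840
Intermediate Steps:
t*Z = 10*184 = 1840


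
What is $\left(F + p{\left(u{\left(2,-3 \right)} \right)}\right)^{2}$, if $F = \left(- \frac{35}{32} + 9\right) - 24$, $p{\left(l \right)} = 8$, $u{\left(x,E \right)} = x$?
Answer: $\frac{67081}{1024} \approx 65.509$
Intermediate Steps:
$F = - \frac{515}{32}$ ($F = \left(\left(-35\right) \frac{1}{32} + 9\right) - 24 = \left(- \frac{35}{32} + 9\right) - 24 = \frac{253}{32} - 24 = - \frac{515}{32} \approx -16.094$)
$\left(F + p{\left(u{\left(2,-3 \right)} \right)}\right)^{2} = \left(- \frac{515}{32} + 8\right)^{2} = \left(- \frac{259}{32}\right)^{2} = \frac{67081}{1024}$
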